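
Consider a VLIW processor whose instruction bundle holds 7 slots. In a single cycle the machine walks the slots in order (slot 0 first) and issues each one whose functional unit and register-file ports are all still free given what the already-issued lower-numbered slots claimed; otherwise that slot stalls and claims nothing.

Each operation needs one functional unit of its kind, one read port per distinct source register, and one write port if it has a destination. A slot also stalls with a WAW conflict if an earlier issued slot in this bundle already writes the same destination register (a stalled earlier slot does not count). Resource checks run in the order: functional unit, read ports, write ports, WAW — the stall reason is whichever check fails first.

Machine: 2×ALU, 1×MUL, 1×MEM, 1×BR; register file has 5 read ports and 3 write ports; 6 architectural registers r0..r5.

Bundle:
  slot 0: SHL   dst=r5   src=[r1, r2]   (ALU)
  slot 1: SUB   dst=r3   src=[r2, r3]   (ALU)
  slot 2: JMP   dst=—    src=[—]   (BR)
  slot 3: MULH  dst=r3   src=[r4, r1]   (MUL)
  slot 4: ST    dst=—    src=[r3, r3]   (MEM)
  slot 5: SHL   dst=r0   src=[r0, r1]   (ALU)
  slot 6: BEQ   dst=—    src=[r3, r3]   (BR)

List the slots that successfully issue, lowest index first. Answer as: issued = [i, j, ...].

issued = [0, 1, 2, 4]

  0. ALU→r5 ⇒ go  {1A/1Mu/1Ld/1B | 3r 2w}
  1. ALU→r3 ⇒ go  {0A/1Mu/1Ld/1B | 1r 1w}
  2. BR ⇒ go  {0A/1Mu/1Ld/0B | 1r 1w}
  3. MUL→r3 ⇒ no(RD_PORT)  {0A/1Mu/1Ld/0B | 1r 1w}
  4. MEM ⇒ go  {0A/1Mu/0Ld/0B | 0r 1w}
  5. ALU→r0 ⇒ no(FU)  {0A/1Mu/0Ld/0B | 0r 1w}
  6. BR ⇒ no(FU)  {0A/1Mu/0Ld/0B | 0r 1w}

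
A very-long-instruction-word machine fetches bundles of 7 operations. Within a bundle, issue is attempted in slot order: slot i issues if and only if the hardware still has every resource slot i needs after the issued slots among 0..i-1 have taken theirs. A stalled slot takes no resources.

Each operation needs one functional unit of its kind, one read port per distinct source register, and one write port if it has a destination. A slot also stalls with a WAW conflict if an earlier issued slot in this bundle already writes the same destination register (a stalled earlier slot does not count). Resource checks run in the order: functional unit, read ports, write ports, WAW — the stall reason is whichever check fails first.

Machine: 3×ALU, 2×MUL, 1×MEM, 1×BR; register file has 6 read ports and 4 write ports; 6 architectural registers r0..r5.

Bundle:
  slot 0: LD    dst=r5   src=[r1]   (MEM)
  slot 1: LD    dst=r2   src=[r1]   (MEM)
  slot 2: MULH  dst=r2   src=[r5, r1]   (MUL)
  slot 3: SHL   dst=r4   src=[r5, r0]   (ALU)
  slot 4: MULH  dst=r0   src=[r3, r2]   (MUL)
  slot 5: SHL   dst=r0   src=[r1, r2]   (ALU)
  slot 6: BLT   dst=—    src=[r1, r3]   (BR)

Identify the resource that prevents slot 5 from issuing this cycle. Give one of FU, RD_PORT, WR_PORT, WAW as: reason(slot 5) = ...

slot 0 (MEM): ISSUE — free A3,Mu2,Ld0,B1 rp5 wp3
slot 1 (MEM): stall FU — free A3,Mu2,Ld0,B1 rp5 wp3
slot 2 (MUL): ISSUE — free A3,Mu1,Ld0,B1 rp3 wp2
slot 3 (ALU): ISSUE — free A2,Mu1,Ld0,B1 rp1 wp1
slot 4 (MUL): stall RD_PORT — free A2,Mu1,Ld0,B1 rp1 wp1
slot 5 (ALU): stall RD_PORT — free A2,Mu1,Ld0,B1 rp1 wp1
slot 6 (BR): stall RD_PORT — free A2,Mu1,Ld0,B1 rp1 wp1

reason(slot 5) = RD_PORT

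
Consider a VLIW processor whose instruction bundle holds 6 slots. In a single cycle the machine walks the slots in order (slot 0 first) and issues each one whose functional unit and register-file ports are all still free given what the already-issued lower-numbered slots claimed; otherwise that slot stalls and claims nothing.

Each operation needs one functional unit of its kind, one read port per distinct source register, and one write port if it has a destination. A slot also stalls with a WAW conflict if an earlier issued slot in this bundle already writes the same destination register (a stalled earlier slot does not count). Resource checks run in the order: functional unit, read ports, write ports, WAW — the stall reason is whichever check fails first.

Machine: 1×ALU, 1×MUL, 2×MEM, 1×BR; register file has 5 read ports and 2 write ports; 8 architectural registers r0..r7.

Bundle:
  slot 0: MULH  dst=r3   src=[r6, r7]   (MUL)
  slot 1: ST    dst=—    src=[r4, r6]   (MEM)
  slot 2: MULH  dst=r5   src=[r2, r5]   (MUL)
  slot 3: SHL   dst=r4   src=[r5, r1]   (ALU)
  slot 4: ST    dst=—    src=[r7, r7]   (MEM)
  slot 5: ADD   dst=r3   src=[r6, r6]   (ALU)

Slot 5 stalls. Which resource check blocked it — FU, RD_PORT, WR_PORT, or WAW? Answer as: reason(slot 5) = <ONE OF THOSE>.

reason(slot 5) = RD_PORT

slot 0 (MUL): ISSUE — free A1,Mu0,Ld2,B1 rp3 wp1
slot 1 (MEM): ISSUE — free A1,Mu0,Ld1,B1 rp1 wp1
slot 2 (MUL): stall FU — free A1,Mu0,Ld1,B1 rp1 wp1
slot 3 (ALU): stall RD_PORT — free A1,Mu0,Ld1,B1 rp1 wp1
slot 4 (MEM): ISSUE — free A1,Mu0,Ld0,B1 rp0 wp1
slot 5 (ALU): stall RD_PORT — free A1,Mu0,Ld0,B1 rp0 wp1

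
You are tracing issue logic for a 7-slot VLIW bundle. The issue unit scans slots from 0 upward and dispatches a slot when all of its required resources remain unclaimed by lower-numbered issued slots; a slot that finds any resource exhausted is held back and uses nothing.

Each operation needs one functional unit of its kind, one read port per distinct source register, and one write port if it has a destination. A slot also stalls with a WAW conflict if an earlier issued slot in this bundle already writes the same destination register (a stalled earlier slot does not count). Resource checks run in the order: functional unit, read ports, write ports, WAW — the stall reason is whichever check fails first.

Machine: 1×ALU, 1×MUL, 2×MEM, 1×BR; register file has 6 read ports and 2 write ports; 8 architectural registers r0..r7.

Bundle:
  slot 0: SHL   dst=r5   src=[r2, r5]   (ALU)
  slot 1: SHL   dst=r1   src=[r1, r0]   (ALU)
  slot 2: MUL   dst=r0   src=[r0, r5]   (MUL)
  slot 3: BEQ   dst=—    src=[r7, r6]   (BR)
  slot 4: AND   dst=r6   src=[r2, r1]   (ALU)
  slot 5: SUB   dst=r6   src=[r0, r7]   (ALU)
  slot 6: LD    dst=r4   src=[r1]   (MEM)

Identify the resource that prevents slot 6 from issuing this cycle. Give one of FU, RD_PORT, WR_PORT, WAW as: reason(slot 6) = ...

reason(slot 6) = RD_PORT

slot 0 (ALU): ISSUE — free A0,Mu1,Ld2,B1 rp4 wp1
slot 1 (ALU): stall FU — free A0,Mu1,Ld2,B1 rp4 wp1
slot 2 (MUL): ISSUE — free A0,Mu0,Ld2,B1 rp2 wp0
slot 3 (BR): ISSUE — free A0,Mu0,Ld2,B0 rp0 wp0
slot 4 (ALU): stall FU — free A0,Mu0,Ld2,B0 rp0 wp0
slot 5 (ALU): stall FU — free A0,Mu0,Ld2,B0 rp0 wp0
slot 6 (MEM): stall RD_PORT — free A0,Mu0,Ld2,B0 rp0 wp0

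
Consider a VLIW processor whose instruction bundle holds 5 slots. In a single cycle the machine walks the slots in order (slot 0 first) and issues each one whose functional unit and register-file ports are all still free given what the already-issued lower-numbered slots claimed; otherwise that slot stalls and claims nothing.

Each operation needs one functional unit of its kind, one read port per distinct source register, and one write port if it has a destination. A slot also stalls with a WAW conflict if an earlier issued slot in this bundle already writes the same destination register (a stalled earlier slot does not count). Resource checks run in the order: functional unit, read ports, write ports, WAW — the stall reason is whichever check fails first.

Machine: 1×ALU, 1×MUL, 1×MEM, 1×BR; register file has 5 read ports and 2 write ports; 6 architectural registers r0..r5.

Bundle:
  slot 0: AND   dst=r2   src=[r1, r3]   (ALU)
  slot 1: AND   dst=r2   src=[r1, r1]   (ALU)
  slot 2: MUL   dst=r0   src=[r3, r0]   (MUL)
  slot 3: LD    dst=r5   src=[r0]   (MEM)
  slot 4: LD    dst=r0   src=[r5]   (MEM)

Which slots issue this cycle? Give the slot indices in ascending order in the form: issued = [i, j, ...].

issued = [0, 2]

  0. ALU→r2 ⇒ go  {0A/1Mu/1Ld/1B | 3r 1w}
  1. ALU→r2 ⇒ no(FU)  {0A/1Mu/1Ld/1B | 3r 1w}
  2. MUL→r0 ⇒ go  {0A/0Mu/1Ld/1B | 1r 0w}
  3. MEM→r5 ⇒ no(WR_PORT)  {0A/0Mu/1Ld/1B | 1r 0w}
  4. MEM→r0 ⇒ no(WR_PORT)  {0A/0Mu/1Ld/1B | 1r 0w}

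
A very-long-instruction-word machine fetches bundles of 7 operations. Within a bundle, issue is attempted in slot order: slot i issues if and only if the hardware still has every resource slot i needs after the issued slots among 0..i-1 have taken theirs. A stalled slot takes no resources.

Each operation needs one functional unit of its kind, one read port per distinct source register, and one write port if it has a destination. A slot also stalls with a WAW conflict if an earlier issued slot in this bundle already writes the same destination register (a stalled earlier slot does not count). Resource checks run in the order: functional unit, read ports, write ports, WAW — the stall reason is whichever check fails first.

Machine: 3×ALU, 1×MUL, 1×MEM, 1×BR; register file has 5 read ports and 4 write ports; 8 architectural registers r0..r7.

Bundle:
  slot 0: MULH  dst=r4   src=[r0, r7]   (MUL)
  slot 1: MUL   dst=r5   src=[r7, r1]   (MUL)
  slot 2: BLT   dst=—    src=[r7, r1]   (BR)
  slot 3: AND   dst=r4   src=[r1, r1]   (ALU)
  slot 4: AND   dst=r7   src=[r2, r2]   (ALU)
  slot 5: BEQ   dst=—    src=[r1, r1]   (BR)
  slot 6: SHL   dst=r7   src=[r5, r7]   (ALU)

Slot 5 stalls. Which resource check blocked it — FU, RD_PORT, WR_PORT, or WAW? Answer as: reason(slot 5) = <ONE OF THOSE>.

slot 0 (MUL): ISSUE — free A3,Mu0,Ld1,B1 rp3 wp3
slot 1 (MUL): stall FU — free A3,Mu0,Ld1,B1 rp3 wp3
slot 2 (BR): ISSUE — free A3,Mu0,Ld1,B0 rp1 wp3
slot 3 (ALU): stall WAW — free A3,Mu0,Ld1,B0 rp1 wp3
slot 4 (ALU): ISSUE — free A2,Mu0,Ld1,B0 rp0 wp2
slot 5 (BR): stall FU — free A2,Mu0,Ld1,B0 rp0 wp2
slot 6 (ALU): stall RD_PORT — free A2,Mu0,Ld1,B0 rp0 wp2

reason(slot 5) = FU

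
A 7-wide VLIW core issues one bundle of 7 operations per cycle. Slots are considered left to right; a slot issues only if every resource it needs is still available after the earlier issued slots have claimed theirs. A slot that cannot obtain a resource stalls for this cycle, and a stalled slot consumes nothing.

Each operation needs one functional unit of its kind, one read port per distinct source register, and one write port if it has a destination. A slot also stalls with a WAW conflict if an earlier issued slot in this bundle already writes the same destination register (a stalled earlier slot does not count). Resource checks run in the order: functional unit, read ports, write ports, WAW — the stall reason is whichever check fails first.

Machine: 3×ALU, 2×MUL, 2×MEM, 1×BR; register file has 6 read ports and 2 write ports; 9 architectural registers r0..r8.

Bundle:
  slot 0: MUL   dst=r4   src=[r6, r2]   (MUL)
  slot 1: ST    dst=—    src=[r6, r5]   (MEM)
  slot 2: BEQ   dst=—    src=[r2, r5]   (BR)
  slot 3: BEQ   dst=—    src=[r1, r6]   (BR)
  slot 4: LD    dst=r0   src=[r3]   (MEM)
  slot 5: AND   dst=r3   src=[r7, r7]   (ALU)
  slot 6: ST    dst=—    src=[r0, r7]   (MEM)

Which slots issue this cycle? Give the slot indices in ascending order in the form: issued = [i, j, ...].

issued = [0, 1, 2]

slot 0 (MUL): ISSUE — free A3,Mu1,Ld2,B1 rp4 wp1
slot 1 (MEM): ISSUE — free A3,Mu1,Ld1,B1 rp2 wp1
slot 2 (BR): ISSUE — free A3,Mu1,Ld1,B0 rp0 wp1
slot 3 (BR): stall FU — free A3,Mu1,Ld1,B0 rp0 wp1
slot 4 (MEM): stall RD_PORT — free A3,Mu1,Ld1,B0 rp0 wp1
slot 5 (ALU): stall RD_PORT — free A3,Mu1,Ld1,B0 rp0 wp1
slot 6 (MEM): stall RD_PORT — free A3,Mu1,Ld1,B0 rp0 wp1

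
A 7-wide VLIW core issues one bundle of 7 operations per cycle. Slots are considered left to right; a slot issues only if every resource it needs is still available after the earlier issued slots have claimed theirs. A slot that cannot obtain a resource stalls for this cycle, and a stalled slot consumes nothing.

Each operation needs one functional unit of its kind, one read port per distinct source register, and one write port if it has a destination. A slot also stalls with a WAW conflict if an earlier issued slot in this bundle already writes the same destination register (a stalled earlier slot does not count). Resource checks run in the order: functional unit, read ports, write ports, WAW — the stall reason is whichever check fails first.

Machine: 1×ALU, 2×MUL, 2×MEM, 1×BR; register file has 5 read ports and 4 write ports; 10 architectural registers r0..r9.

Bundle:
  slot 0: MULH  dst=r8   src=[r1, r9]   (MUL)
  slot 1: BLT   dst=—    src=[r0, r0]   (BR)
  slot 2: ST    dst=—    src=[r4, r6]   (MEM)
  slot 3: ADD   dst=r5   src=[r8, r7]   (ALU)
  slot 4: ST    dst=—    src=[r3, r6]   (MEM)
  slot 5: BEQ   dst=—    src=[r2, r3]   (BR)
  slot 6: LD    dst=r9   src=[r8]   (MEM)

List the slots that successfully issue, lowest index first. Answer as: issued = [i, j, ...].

(0) want 1×MUL +2rd +1wr — yes → AL1|MU1|ME2|BR1|rd3|wr3
(1) want 1×BR +1rd +0wr — yes → AL1|MU1|ME2|BR0|rd2|wr3
(2) want 1×MEM +2rd +0wr — yes → AL1|MU1|ME1|BR0|rd0|wr3
(3) want 1×ALU +2rd +1wr — RD_PORT → AL1|MU1|ME1|BR0|rd0|wr3
(4) want 1×MEM +2rd +0wr — RD_PORT → AL1|MU1|ME1|BR0|rd0|wr3
(5) want 1×BR +2rd +0wr — FU → AL1|MU1|ME1|BR0|rd0|wr3
(6) want 1×MEM +1rd +1wr — RD_PORT → AL1|MU1|ME1|BR0|rd0|wr3

issued = [0, 1, 2]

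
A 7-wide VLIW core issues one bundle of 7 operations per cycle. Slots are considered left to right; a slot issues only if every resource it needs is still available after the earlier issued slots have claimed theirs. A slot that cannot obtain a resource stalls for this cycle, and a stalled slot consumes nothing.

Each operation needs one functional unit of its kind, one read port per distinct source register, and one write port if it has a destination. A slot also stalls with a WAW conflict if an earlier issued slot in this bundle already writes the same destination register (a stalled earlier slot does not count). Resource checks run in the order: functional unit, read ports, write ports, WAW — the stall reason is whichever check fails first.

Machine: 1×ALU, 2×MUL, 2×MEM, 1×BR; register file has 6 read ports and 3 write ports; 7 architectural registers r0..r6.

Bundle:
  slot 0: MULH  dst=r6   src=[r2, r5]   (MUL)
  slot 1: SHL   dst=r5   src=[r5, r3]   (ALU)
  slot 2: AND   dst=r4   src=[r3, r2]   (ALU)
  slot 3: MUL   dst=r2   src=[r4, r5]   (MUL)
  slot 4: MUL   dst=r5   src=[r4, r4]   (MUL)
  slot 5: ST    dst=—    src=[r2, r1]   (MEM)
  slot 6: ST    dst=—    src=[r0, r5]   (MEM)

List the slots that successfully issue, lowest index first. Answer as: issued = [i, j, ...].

issued = [0, 1, 3]

  0. MUL→r6 ⇒ go  {1A/1Mu/2Ld/1B | 4r 2w}
  1. ALU→r5 ⇒ go  {0A/1Mu/2Ld/1B | 2r 1w}
  2. ALU→r4 ⇒ no(FU)  {0A/1Mu/2Ld/1B | 2r 1w}
  3. MUL→r2 ⇒ go  {0A/0Mu/2Ld/1B | 0r 0w}
  4. MUL→r5 ⇒ no(FU)  {0A/0Mu/2Ld/1B | 0r 0w}
  5. MEM ⇒ no(RD_PORT)  {0A/0Mu/2Ld/1B | 0r 0w}
  6. MEM ⇒ no(RD_PORT)  {0A/0Mu/2Ld/1B | 0r 0w}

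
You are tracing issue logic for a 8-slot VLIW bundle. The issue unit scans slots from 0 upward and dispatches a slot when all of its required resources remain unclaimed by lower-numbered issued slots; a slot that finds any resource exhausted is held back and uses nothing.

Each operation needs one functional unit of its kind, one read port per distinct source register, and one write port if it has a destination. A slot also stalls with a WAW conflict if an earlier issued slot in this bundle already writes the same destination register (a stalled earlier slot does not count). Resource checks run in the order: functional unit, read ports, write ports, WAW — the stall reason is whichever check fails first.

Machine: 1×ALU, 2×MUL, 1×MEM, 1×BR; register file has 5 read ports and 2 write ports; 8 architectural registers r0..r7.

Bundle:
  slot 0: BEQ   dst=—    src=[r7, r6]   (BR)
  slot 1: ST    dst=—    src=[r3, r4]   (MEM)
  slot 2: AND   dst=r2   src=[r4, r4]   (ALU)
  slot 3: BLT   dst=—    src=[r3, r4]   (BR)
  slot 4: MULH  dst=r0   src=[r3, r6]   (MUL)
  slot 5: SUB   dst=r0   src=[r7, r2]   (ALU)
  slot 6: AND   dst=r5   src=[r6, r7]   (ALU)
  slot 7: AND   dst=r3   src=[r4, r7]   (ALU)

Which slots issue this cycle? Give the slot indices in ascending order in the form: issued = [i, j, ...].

issued = [0, 1, 2]

[0] BR needs rd=2 wr=0: ok; after: ALU=1 MUL=2 MEM=1 BR=0, R=3, W=2
[1] MEM needs rd=2 wr=0: ok; after: ALU=1 MUL=2 MEM=0 BR=0, R=1, W=2
[2] ALU needs rd=1 wr=1: ok; after: ALU=0 MUL=2 MEM=0 BR=0, R=0, W=1
[3] BR needs rd=2 wr=0: FU; after: ALU=0 MUL=2 MEM=0 BR=0, R=0, W=1
[4] MUL needs rd=2 wr=1: RD_PORT; after: ALU=0 MUL=2 MEM=0 BR=0, R=0, W=1
[5] ALU needs rd=2 wr=1: FU; after: ALU=0 MUL=2 MEM=0 BR=0, R=0, W=1
[6] ALU needs rd=2 wr=1: FU; after: ALU=0 MUL=2 MEM=0 BR=0, R=0, W=1
[7] ALU needs rd=2 wr=1: FU; after: ALU=0 MUL=2 MEM=0 BR=0, R=0, W=1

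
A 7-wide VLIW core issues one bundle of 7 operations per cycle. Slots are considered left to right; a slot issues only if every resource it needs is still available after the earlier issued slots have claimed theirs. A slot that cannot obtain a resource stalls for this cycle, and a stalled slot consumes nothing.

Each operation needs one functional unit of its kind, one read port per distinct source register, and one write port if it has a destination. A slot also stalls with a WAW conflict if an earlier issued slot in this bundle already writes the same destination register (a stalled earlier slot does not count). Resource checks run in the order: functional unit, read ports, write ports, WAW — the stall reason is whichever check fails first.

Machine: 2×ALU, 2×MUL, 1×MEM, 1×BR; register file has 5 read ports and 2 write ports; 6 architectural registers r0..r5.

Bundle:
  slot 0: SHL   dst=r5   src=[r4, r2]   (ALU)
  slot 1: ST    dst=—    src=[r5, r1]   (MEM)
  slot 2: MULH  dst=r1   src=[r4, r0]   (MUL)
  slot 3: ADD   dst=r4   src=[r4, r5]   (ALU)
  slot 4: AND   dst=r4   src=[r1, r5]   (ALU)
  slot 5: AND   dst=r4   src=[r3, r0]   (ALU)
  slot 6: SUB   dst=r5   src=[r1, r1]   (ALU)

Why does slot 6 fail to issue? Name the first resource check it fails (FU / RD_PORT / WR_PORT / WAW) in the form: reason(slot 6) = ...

  0. ALU→r5 ⇒ go  {1A/2Mu/1Ld/1B | 3r 1w}
  1. MEM ⇒ go  {1A/2Mu/0Ld/1B | 1r 1w}
  2. MUL→r1 ⇒ no(RD_PORT)  {1A/2Mu/0Ld/1B | 1r 1w}
  3. ALU→r4 ⇒ no(RD_PORT)  {1A/2Mu/0Ld/1B | 1r 1w}
  4. ALU→r4 ⇒ no(RD_PORT)  {1A/2Mu/0Ld/1B | 1r 1w}
  5. ALU→r4 ⇒ no(RD_PORT)  {1A/2Mu/0Ld/1B | 1r 1w}
  6. ALU→r5 ⇒ no(WAW)  {1A/2Mu/0Ld/1B | 1r 1w}

reason(slot 6) = WAW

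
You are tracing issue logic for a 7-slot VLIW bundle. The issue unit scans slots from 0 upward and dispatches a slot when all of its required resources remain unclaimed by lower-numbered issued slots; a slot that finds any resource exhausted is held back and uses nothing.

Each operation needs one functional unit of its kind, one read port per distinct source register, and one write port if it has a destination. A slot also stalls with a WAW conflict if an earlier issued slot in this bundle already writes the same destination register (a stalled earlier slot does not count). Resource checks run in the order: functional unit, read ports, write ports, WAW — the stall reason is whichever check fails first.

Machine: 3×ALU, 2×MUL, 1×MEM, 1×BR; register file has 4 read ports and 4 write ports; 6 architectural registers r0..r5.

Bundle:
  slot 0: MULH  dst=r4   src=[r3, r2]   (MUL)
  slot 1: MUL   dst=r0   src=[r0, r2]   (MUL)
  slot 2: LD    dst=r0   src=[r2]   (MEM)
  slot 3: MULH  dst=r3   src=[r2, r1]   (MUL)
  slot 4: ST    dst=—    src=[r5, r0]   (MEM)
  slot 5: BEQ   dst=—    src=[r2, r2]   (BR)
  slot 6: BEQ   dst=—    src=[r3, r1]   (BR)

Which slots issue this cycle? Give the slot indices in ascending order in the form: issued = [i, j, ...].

(0) want 1×MUL +2rd +1wr — yes → AL3|MU1|ME1|BR1|rd2|wr3
(1) want 1×MUL +2rd +1wr — yes → AL3|MU0|ME1|BR1|rd0|wr2
(2) want 1×MEM +1rd +1wr — RD_PORT → AL3|MU0|ME1|BR1|rd0|wr2
(3) want 1×MUL +2rd +1wr — FU → AL3|MU0|ME1|BR1|rd0|wr2
(4) want 1×MEM +2rd +0wr — RD_PORT → AL3|MU0|ME1|BR1|rd0|wr2
(5) want 1×BR +1rd +0wr — RD_PORT → AL3|MU0|ME1|BR1|rd0|wr2
(6) want 1×BR +2rd +0wr — RD_PORT → AL3|MU0|ME1|BR1|rd0|wr2

issued = [0, 1]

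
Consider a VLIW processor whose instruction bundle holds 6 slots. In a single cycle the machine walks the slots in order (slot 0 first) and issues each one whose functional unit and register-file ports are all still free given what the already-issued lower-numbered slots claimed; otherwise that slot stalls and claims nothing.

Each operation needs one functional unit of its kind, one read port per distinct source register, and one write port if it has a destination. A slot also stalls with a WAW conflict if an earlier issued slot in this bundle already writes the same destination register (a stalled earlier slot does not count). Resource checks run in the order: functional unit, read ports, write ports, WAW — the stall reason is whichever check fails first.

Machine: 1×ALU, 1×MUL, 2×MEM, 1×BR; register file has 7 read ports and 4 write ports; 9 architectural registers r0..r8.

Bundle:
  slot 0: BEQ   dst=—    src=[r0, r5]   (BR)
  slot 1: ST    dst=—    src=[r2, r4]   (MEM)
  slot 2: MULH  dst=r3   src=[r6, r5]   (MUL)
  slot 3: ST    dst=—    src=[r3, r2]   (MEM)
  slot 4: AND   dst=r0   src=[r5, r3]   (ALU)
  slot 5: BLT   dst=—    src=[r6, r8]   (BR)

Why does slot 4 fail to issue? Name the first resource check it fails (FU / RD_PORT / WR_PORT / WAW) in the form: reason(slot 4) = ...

#0 BR src=r0,r5 dispatched  <A:1 Mu:1 Ld:2 B:0 rd:5 wr:4>
#1 MEM src=r2,r4 dispatched  <A:1 Mu:1 Ld:1 B:0 rd:3 wr:4>
#2 MUL src=r6,r5 dispatched  <A:1 Mu:0 Ld:1 B:0 rd:1 wr:3>
#3 MEM src=r3,r2 held:RD_PORT  <A:1 Mu:0 Ld:1 B:0 rd:1 wr:3>
#4 ALU src=r5,r3 held:RD_PORT  <A:1 Mu:0 Ld:1 B:0 rd:1 wr:3>
#5 BR src=r6,r8 held:FU  <A:1 Mu:0 Ld:1 B:0 rd:1 wr:3>

reason(slot 4) = RD_PORT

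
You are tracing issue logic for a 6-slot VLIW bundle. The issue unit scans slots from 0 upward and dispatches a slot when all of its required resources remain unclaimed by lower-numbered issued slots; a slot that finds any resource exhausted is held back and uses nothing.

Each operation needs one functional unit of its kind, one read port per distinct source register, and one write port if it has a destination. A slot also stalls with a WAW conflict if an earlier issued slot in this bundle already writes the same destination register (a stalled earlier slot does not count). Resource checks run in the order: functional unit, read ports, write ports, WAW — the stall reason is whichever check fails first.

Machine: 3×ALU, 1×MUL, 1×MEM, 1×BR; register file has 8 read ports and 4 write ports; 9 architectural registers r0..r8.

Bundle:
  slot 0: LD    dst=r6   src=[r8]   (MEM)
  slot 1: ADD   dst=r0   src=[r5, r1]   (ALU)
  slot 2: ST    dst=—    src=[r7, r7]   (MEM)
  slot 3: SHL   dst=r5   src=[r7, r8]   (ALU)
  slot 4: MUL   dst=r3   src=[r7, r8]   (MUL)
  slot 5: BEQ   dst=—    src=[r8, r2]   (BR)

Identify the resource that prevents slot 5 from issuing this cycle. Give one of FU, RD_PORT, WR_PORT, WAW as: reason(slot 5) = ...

reason(slot 5) = RD_PORT

[0] MEM needs rd=1 wr=1: ok; after: ALU=3 MUL=1 MEM=0 BR=1, R=7, W=3
[1] ALU needs rd=2 wr=1: ok; after: ALU=2 MUL=1 MEM=0 BR=1, R=5, W=2
[2] MEM needs rd=1 wr=0: FU; after: ALU=2 MUL=1 MEM=0 BR=1, R=5, W=2
[3] ALU needs rd=2 wr=1: ok; after: ALU=1 MUL=1 MEM=0 BR=1, R=3, W=1
[4] MUL needs rd=2 wr=1: ok; after: ALU=1 MUL=0 MEM=0 BR=1, R=1, W=0
[5] BR needs rd=2 wr=0: RD_PORT; after: ALU=1 MUL=0 MEM=0 BR=1, R=1, W=0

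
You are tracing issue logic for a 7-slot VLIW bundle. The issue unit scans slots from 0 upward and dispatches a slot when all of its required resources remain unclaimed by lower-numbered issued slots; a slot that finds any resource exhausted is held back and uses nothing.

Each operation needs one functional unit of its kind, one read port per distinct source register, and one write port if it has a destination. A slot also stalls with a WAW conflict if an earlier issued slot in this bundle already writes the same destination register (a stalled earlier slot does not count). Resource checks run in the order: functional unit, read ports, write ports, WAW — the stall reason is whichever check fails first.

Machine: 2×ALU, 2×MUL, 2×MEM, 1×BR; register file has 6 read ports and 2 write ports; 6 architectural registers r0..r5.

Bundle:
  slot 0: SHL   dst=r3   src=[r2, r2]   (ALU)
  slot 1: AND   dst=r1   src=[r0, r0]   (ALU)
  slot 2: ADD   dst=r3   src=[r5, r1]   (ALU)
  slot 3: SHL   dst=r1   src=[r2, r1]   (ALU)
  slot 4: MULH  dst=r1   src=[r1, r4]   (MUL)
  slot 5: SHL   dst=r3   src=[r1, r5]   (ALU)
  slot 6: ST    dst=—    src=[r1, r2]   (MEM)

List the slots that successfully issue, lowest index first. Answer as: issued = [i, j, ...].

issued = [0, 1, 6]

slot 0 (ALU): ISSUE — free A1,Mu2,Ld2,B1 rp5 wp1
slot 1 (ALU): ISSUE — free A0,Mu2,Ld2,B1 rp4 wp0
slot 2 (ALU): stall FU — free A0,Mu2,Ld2,B1 rp4 wp0
slot 3 (ALU): stall FU — free A0,Mu2,Ld2,B1 rp4 wp0
slot 4 (MUL): stall WR_PORT — free A0,Mu2,Ld2,B1 rp4 wp0
slot 5 (ALU): stall FU — free A0,Mu2,Ld2,B1 rp4 wp0
slot 6 (MEM): ISSUE — free A0,Mu2,Ld1,B1 rp2 wp0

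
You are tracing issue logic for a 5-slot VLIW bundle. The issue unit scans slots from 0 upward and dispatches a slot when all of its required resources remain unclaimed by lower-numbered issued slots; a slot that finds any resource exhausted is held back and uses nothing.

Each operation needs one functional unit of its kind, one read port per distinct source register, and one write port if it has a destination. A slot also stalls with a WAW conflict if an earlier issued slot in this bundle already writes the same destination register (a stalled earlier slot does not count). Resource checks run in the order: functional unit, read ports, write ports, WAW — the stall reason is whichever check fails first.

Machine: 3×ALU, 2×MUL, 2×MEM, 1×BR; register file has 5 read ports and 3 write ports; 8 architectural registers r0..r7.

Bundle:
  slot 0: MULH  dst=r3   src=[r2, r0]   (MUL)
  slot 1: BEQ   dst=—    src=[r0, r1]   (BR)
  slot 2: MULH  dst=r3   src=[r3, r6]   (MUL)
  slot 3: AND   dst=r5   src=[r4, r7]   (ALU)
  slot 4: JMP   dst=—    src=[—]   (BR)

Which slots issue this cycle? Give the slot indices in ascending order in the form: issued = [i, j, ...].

(0) want 1×MUL +2rd +1wr — yes → AL3|MU1|ME2|BR1|rd3|wr2
(1) want 1×BR +2rd +0wr — yes → AL3|MU1|ME2|BR0|rd1|wr2
(2) want 1×MUL +2rd +1wr — RD_PORT → AL3|MU1|ME2|BR0|rd1|wr2
(3) want 1×ALU +2rd +1wr — RD_PORT → AL3|MU1|ME2|BR0|rd1|wr2
(4) want 1×BR +0rd +0wr — FU → AL3|MU1|ME2|BR0|rd1|wr2

issued = [0, 1]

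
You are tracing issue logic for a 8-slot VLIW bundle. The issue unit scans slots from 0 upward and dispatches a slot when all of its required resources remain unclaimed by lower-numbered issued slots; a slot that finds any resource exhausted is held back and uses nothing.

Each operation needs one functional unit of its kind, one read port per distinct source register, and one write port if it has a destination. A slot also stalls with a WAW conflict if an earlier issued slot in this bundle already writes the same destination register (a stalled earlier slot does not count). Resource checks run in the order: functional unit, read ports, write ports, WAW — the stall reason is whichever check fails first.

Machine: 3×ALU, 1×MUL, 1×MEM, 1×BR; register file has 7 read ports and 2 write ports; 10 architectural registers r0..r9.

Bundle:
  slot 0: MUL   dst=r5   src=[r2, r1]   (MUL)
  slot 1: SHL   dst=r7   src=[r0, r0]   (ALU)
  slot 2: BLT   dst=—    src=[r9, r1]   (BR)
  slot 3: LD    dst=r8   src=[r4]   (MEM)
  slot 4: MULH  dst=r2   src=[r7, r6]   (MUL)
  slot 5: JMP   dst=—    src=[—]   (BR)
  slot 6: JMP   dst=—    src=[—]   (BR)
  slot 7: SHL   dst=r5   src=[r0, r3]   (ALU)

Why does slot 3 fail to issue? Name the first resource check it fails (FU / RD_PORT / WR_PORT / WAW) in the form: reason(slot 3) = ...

(0) want 1×MUL +2rd +1wr — yes → AL3|MU0|ME1|BR1|rd5|wr1
(1) want 1×ALU +1rd +1wr — yes → AL2|MU0|ME1|BR1|rd4|wr0
(2) want 1×BR +2rd +0wr — yes → AL2|MU0|ME1|BR0|rd2|wr0
(3) want 1×MEM +1rd +1wr — WR_PORT → AL2|MU0|ME1|BR0|rd2|wr0
(4) want 1×MUL +2rd +1wr — FU → AL2|MU0|ME1|BR0|rd2|wr0
(5) want 1×BR +0rd +0wr — FU → AL2|MU0|ME1|BR0|rd2|wr0
(6) want 1×BR +0rd +0wr — FU → AL2|MU0|ME1|BR0|rd2|wr0
(7) want 1×ALU +2rd +1wr — WR_PORT → AL2|MU0|ME1|BR0|rd2|wr0

reason(slot 3) = WR_PORT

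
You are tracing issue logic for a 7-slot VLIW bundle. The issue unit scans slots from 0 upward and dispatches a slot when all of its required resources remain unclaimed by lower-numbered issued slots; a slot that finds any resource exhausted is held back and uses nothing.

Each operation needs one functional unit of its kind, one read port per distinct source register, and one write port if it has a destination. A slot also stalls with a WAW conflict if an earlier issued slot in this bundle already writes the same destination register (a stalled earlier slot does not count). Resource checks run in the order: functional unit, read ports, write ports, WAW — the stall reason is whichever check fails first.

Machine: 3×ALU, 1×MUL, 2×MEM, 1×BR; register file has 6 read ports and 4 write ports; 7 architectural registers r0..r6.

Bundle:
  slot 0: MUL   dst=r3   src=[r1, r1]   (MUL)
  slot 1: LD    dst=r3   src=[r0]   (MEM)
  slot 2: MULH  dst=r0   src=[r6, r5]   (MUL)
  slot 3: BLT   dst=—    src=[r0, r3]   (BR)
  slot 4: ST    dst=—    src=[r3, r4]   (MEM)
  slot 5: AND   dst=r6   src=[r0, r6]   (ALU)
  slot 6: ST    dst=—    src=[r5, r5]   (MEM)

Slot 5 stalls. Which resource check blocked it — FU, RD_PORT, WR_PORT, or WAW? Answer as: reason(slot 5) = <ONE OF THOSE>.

reason(slot 5) = RD_PORT

  0. MUL→r3 ⇒ go  {3A/0Mu/2Ld/1B | 5r 3w}
  1. MEM→r3 ⇒ no(WAW)  {3A/0Mu/2Ld/1B | 5r 3w}
  2. MUL→r0 ⇒ no(FU)  {3A/0Mu/2Ld/1B | 5r 3w}
  3. BR ⇒ go  {3A/0Mu/2Ld/0B | 3r 3w}
  4. MEM ⇒ go  {3A/0Mu/1Ld/0B | 1r 3w}
  5. ALU→r6 ⇒ no(RD_PORT)  {3A/0Mu/1Ld/0B | 1r 3w}
  6. MEM ⇒ go  {3A/0Mu/0Ld/0B | 0r 3w}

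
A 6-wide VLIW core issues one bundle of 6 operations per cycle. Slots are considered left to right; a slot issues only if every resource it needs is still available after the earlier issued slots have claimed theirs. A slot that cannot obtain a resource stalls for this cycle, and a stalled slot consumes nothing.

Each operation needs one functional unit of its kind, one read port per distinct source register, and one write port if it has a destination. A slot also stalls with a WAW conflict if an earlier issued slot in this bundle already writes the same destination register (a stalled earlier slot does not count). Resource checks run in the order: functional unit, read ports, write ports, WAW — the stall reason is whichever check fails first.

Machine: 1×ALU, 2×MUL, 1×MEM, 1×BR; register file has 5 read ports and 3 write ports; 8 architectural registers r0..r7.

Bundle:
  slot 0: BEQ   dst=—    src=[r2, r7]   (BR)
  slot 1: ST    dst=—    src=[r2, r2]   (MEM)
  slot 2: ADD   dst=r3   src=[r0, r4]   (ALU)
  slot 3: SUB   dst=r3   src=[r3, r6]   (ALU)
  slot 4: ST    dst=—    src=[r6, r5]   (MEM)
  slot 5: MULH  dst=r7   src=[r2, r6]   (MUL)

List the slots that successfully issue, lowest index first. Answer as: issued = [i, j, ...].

issued = [0, 1, 2]

(0) want 1×BR +2rd +0wr — yes → AL1|MU2|ME1|BR0|rd3|wr3
(1) want 1×MEM +1rd +0wr — yes → AL1|MU2|ME0|BR0|rd2|wr3
(2) want 1×ALU +2rd +1wr — yes → AL0|MU2|ME0|BR0|rd0|wr2
(3) want 1×ALU +2rd +1wr — FU → AL0|MU2|ME0|BR0|rd0|wr2
(4) want 1×MEM +2rd +0wr — FU → AL0|MU2|ME0|BR0|rd0|wr2
(5) want 1×MUL +2rd +1wr — RD_PORT → AL0|MU2|ME0|BR0|rd0|wr2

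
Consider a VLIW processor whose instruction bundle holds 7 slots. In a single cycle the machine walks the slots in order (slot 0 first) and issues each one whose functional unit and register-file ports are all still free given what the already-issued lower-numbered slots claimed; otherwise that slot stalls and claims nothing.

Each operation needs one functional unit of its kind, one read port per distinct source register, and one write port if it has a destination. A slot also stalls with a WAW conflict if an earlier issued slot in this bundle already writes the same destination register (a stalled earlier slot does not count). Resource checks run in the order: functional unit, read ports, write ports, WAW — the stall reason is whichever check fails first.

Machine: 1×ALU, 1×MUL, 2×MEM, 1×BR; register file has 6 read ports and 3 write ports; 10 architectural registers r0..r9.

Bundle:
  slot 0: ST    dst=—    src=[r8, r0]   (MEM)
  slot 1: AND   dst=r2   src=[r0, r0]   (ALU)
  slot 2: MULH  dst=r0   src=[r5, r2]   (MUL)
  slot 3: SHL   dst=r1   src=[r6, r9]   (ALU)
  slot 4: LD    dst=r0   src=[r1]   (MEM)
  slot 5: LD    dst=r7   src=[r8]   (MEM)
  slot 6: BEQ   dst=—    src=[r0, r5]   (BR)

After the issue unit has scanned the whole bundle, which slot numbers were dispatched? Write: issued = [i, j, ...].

[0] MEM needs rd=2 wr=0: ok; after: ALU=1 MUL=1 MEM=1 BR=1, R=4, W=3
[1] ALU needs rd=1 wr=1: ok; after: ALU=0 MUL=1 MEM=1 BR=1, R=3, W=2
[2] MUL needs rd=2 wr=1: ok; after: ALU=0 MUL=0 MEM=1 BR=1, R=1, W=1
[3] ALU needs rd=2 wr=1: FU; after: ALU=0 MUL=0 MEM=1 BR=1, R=1, W=1
[4] MEM needs rd=1 wr=1: WAW; after: ALU=0 MUL=0 MEM=1 BR=1, R=1, W=1
[5] MEM needs rd=1 wr=1: ok; after: ALU=0 MUL=0 MEM=0 BR=1, R=0, W=0
[6] BR needs rd=2 wr=0: RD_PORT; after: ALU=0 MUL=0 MEM=0 BR=1, R=0, W=0

issued = [0, 1, 2, 5]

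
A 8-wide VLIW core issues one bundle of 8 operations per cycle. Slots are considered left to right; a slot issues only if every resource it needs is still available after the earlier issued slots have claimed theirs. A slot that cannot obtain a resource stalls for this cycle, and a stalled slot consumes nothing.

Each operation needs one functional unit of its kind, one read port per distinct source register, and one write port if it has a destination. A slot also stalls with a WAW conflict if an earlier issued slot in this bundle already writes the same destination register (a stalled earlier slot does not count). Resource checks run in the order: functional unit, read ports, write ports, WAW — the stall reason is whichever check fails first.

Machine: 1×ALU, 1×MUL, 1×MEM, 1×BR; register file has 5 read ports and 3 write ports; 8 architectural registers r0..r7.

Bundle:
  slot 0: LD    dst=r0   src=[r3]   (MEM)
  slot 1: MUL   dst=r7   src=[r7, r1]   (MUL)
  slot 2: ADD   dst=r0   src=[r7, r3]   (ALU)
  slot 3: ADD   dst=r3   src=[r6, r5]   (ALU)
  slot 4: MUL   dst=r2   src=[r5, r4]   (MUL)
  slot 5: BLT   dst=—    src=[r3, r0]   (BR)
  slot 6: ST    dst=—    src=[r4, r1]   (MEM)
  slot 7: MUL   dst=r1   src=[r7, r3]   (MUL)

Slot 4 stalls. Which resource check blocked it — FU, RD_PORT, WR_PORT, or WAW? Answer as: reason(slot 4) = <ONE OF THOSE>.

  0. MEM→r0 ⇒ go  {1A/1Mu/0Ld/1B | 4r 2w}
  1. MUL→r7 ⇒ go  {1A/0Mu/0Ld/1B | 2r 1w}
  2. ALU→r0 ⇒ no(WAW)  {1A/0Mu/0Ld/1B | 2r 1w}
  3. ALU→r3 ⇒ go  {0A/0Mu/0Ld/1B | 0r 0w}
  4. MUL→r2 ⇒ no(FU)  {0A/0Mu/0Ld/1B | 0r 0w}
  5. BR ⇒ no(RD_PORT)  {0A/0Mu/0Ld/1B | 0r 0w}
  6. MEM ⇒ no(FU)  {0A/0Mu/0Ld/1B | 0r 0w}
  7. MUL→r1 ⇒ no(FU)  {0A/0Mu/0Ld/1B | 0r 0w}

reason(slot 4) = FU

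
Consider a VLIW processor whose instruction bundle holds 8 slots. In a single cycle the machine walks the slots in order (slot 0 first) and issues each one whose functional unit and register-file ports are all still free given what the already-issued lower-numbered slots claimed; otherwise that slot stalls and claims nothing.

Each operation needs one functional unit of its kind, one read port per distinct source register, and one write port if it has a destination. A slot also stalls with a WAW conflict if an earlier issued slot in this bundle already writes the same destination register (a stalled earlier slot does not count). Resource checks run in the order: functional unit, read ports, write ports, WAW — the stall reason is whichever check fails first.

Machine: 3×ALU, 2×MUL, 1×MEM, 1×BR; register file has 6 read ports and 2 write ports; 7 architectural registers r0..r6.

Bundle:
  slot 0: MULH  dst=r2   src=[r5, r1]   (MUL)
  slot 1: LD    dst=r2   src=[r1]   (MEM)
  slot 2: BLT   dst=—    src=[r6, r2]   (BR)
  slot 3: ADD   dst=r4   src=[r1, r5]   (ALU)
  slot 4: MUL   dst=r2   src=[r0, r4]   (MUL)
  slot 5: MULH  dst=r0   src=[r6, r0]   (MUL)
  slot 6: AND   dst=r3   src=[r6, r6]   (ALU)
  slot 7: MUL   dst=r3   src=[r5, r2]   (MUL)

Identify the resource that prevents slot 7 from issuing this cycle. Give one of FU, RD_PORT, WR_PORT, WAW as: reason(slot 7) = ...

reason(slot 7) = RD_PORT

#0 MUL src=r5,r1 dispatched  <A:3 Mu:1 Ld:1 B:1 rd:4 wr:1>
#1 MEM src=r1 held:WAW  <A:3 Mu:1 Ld:1 B:1 rd:4 wr:1>
#2 BR src=r6,r2 dispatched  <A:3 Mu:1 Ld:1 B:0 rd:2 wr:1>
#3 ALU src=r1,r5 dispatched  <A:2 Mu:1 Ld:1 B:0 rd:0 wr:0>
#4 MUL src=r0,r4 held:RD_PORT  <A:2 Mu:1 Ld:1 B:0 rd:0 wr:0>
#5 MUL src=r6,r0 held:RD_PORT  <A:2 Mu:1 Ld:1 B:0 rd:0 wr:0>
#6 ALU src=r6,r6 held:RD_PORT  <A:2 Mu:1 Ld:1 B:0 rd:0 wr:0>
#7 MUL src=r5,r2 held:RD_PORT  <A:2 Mu:1 Ld:1 B:0 rd:0 wr:0>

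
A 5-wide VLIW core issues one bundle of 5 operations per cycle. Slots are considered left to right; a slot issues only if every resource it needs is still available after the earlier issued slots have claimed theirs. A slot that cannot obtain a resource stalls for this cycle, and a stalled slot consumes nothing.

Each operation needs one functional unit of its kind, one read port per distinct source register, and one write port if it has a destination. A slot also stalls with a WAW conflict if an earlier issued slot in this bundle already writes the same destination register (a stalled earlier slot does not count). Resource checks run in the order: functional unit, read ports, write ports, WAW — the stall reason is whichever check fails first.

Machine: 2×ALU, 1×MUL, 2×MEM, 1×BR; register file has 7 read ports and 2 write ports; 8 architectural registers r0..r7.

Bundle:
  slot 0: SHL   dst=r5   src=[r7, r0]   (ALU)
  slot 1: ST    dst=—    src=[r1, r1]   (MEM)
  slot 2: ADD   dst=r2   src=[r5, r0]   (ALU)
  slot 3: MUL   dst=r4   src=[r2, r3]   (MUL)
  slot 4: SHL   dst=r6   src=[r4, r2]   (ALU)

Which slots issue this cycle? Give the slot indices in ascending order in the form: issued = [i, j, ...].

  0. ALU→r5 ⇒ go  {1A/1Mu/2Ld/1B | 5r 1w}
  1. MEM ⇒ go  {1A/1Mu/1Ld/1B | 4r 1w}
  2. ALU→r2 ⇒ go  {0A/1Mu/1Ld/1B | 2r 0w}
  3. MUL→r4 ⇒ no(WR_PORT)  {0A/1Mu/1Ld/1B | 2r 0w}
  4. ALU→r6 ⇒ no(FU)  {0A/1Mu/1Ld/1B | 2r 0w}

issued = [0, 1, 2]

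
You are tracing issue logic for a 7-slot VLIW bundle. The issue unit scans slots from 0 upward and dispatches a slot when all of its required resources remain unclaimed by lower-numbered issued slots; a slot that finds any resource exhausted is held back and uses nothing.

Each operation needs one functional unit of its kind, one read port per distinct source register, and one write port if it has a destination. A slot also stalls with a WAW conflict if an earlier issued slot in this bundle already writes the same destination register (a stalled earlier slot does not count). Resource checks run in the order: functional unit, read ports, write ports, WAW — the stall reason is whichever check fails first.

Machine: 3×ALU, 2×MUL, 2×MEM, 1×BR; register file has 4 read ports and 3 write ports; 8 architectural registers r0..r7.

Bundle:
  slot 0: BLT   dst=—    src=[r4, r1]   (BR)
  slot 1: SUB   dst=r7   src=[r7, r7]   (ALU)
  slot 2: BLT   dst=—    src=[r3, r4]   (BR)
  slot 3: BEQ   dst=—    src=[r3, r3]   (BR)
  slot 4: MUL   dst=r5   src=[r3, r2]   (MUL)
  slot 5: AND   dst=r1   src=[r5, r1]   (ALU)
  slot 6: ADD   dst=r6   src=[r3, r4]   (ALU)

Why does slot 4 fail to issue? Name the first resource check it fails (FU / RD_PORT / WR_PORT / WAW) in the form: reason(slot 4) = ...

reason(slot 4) = RD_PORT

(0) want 1×BR +2rd +0wr — yes → AL3|MU2|ME2|BR0|rd2|wr3
(1) want 1×ALU +1rd +1wr — yes → AL2|MU2|ME2|BR0|rd1|wr2
(2) want 1×BR +2rd +0wr — FU → AL2|MU2|ME2|BR0|rd1|wr2
(3) want 1×BR +1rd +0wr — FU → AL2|MU2|ME2|BR0|rd1|wr2
(4) want 1×MUL +2rd +1wr — RD_PORT → AL2|MU2|ME2|BR0|rd1|wr2
(5) want 1×ALU +2rd +1wr — RD_PORT → AL2|MU2|ME2|BR0|rd1|wr2
(6) want 1×ALU +2rd +1wr — RD_PORT → AL2|MU2|ME2|BR0|rd1|wr2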